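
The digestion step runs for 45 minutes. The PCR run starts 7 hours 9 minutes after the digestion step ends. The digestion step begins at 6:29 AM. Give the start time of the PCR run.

2:23 PM

The digestion step ends at 6:29 AM + 45 min = 7:14 AM.
The PCR run starts at 7:14 AM + 429 min = 2:23 PM.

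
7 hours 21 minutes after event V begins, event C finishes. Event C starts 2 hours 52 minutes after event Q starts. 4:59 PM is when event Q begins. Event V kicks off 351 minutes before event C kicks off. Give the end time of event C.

9:21 PM

Event C starts at 4:59 PM + 172 min = 7:51 PM.
Event V starts at 7:51 PM − 351 min = 2:00 PM.
Event C ends at 2:00 PM + 441 min = 9:21 PM.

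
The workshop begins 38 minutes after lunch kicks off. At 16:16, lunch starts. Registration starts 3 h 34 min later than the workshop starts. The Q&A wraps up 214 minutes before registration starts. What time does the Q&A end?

The workshop starts at 16:16 + 38 min = 16:54.
Registration starts at 16:54 + 214 min = 20:28.
The Q&A ends at 20:28 − 214 min = 16:54.

16:54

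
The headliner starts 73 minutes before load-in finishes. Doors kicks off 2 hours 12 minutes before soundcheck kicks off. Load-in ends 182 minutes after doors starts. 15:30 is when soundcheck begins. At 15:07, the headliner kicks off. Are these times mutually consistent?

Yes

Doors starts at 15:30 − 132 min = 13:18.
Load-in ends at 13:18 + 182 min = 16:20.
The headliner starts at 16:20 − 73 min = 15:07.
That matches the stated 15:07, so the schedule is consistent.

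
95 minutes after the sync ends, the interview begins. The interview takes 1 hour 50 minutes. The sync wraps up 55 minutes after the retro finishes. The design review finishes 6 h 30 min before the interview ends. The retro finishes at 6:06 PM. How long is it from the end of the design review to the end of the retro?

130 minutes

The sync ends at 6:06 PM + 55 min = 7:01 PM.
The interview starts at 7:01 PM + 95 min = 8:36 PM.
The interview ends at 8:36 PM + 110 min = 10:26 PM.
The design review ends at 10:26 PM − 390 min = 3:56 PM.
From 3:56 PM to 6:06 PM is 130 minutes.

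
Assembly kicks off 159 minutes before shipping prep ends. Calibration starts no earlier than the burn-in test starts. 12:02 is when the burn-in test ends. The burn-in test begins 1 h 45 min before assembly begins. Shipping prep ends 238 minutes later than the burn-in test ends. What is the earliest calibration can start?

11:36

Shipping prep ends at 12:02 + 238 min = 16:00.
Assembly starts at 16:00 − 159 min = 13:21.
The burn-in test starts at 13:21 − 105 min = 11:36.
Calibration is bounded by the burn-in test, so the earliest it can start is 11:36.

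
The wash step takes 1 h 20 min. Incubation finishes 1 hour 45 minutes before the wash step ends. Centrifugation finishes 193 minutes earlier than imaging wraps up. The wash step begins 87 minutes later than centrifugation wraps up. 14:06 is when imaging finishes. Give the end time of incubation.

Centrifugation ends at 14:06 − 193 min = 10:53.
The wash step starts at 10:53 + 87 min = 12:20.
The wash step ends at 12:20 + 80 min = 13:40.
Incubation ends at 13:40 − 105 min = 11:55.

11:55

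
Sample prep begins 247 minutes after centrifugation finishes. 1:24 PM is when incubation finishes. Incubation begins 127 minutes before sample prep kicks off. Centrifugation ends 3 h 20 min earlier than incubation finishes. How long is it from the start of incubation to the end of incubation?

1 h 20 min

Centrifugation ends at 1:24 PM − 200 min = 10:04 AM.
Sample prep starts at 10:04 AM + 247 min = 2:11 PM.
Incubation starts at 2:11 PM − 127 min = 12:04 PM.
From 12:04 PM to 1:24 PM is 1 h 20 min.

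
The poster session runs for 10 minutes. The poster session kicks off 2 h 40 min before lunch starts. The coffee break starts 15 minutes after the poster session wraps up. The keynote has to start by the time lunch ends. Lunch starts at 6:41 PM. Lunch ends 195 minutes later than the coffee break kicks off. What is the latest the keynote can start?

The poster session starts at 6:41 PM − 160 min = 4:01 PM.
The poster session ends at 4:01 PM + 10 min = 4:11 PM.
The coffee break starts at 4:11 PM + 15 min = 4:26 PM.
Lunch ends at 4:26 PM + 195 min = 7:41 PM.
The keynote is bounded by lunch, so the latest it can start is 7:41 PM.

7:41 PM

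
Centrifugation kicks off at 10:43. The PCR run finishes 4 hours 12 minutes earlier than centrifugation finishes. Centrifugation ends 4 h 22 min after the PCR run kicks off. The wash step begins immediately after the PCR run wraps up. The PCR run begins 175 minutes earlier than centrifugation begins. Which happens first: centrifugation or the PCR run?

the PCR run

The PCR run starts at 10:43 − 175 min = 07:48.
Centrifugation starts at 10:43 and the PCR run starts at 07:48, so the PCR run is first.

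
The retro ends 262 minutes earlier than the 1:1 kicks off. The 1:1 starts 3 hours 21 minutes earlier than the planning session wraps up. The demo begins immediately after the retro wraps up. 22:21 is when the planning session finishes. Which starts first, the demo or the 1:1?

the demo

The 1:1 starts at 22:21 − 201 min = 19:00.
The retro ends at 19:00 − 262 min = 14:38.
So the demo starts at 14:38.
The demo starts at 14:38 and the 1:1 starts at 19:00, so the demo is first.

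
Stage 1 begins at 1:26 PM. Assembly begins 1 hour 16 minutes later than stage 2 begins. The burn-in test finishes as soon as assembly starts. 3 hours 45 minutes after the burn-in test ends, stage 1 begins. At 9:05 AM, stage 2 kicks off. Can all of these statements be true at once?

No

Assembly starts at 9:05 AM + 76 min = 10:21 AM.
So the burn-in test ends at 10:21 AM.
Stage 1 starts at 10:21 AM + 225 min = 2:06 PM.
But stage 1 is also said to start at 1:26 PM — a 40-minute conflict.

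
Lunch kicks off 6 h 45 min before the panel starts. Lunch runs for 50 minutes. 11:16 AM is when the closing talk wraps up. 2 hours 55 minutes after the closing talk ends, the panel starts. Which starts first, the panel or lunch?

The panel starts at 11:16 AM + 175 min = 2:11 PM.
Lunch starts at 2:11 PM − 405 min = 7:26 AM.
The panel starts at 2:11 PM and lunch starts at 7:26 AM, so lunch is first.

lunch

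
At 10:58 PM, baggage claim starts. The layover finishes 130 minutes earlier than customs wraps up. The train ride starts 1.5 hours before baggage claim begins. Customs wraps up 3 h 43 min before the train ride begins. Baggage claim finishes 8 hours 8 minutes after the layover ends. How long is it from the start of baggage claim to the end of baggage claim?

The train ride starts at 10:58 PM − 90 min = 9:28 PM.
Customs ends at 9:28 PM − 223 min = 5:45 PM.
The layover ends at 5:45 PM − 130 min = 3:35 PM.
Baggage claim ends at 3:35 PM + 488 min = 11:43 PM.
From 10:58 PM to 11:43 PM is 45 minutes.

45 minutes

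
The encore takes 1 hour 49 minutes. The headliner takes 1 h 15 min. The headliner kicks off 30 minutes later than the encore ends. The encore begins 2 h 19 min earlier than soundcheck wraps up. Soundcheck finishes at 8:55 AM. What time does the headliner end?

The encore starts at 8:55 AM − 139 min = 6:36 AM.
The encore ends at 6:36 AM + 109 min = 8:25 AM.
The headliner starts at 8:25 AM + 30 min = 8:55 AM.
The headliner ends at 8:55 AM + 75 min = 10:10 AM.

10:10 AM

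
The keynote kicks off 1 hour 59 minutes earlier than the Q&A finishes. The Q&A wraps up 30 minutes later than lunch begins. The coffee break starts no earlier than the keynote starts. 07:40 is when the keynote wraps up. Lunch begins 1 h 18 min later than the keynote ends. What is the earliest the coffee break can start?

07:29

Lunch starts at 07:40 + 78 min = 08:58.
The Q&A ends at 08:58 + 30 min = 09:28.
The keynote starts at 09:28 − 119 min = 07:29.
The coffee break is bounded by the keynote, so the earliest it can start is 07:29.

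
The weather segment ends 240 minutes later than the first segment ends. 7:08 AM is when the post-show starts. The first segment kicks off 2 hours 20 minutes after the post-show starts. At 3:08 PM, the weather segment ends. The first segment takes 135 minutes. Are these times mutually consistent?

The first segment starts at 7:08 AM + 140 min = 9:28 AM.
The first segment ends at 9:28 AM + 135 min = 11:43 AM.
The weather segment ends at 11:43 AM + 240 min = 3:43 PM.
But the weather segment is also said to end at 3:08 PM — a 35-minute conflict.

No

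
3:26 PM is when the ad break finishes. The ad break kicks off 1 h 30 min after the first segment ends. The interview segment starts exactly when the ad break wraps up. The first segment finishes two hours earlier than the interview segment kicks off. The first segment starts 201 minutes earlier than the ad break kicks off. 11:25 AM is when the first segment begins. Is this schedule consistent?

No

The interview segment starts at 3:26 PM.
The first segment ends at 3:26 PM − 120 min = 1:26 PM.
The ad break starts at 1:26 PM + 90 min = 2:56 PM.
The first segment starts at 2:56 PM − 201 min = 11:35 AM.
But the first segment is also said to start at 11:25 AM — a 10-minute conflict.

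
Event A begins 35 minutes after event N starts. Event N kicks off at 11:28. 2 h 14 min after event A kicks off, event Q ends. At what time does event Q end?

14:17

Event A starts at 11:28 + 35 min = 12:03.
Event Q ends at 12:03 + 134 min = 14:17.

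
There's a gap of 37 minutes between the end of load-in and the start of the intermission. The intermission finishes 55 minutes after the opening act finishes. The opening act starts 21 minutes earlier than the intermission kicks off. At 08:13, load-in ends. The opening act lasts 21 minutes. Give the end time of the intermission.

09:45

The intermission starts at 08:13 + 37 min = 08:50.
The opening act starts at 08:50 − 21 min = 08:29.
The opening act ends at 08:29 + 21 min = 08:50.
The intermission ends at 08:50 + 55 min = 09:45.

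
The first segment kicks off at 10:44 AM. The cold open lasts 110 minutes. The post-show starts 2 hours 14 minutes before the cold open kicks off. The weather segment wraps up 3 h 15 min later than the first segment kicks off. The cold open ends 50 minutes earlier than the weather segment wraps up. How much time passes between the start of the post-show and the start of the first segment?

1 h 39 min

The weather segment ends at 10:44 AM + 195 min = 1:59 PM.
The cold open ends at 1:59 PM − 50 min = 1:09 PM.
The cold open starts at 1:09 PM − 110 min = 11:19 AM.
The post-show starts at 11:19 AM − 134 min = 9:05 AM.
From 9:05 AM to 10:44 AM is 1 h 39 min.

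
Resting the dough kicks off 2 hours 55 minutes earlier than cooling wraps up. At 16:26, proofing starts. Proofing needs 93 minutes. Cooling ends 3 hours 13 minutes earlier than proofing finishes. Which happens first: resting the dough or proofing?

Proofing ends at 16:26 + 93 min = 17:59.
Cooling ends at 17:59 − 193 min = 14:46.
Resting the dough starts at 14:46 − 175 min = 11:51.
Resting the dough starts at 11:51 and proofing starts at 16:26, so resting the dough is first.

resting the dough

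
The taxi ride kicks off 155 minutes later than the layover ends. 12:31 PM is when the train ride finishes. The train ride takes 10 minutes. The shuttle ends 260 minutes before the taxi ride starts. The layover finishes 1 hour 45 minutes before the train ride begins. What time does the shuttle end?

8:51 AM

The train ride starts at 12:31 PM − 10 min = 12:21 PM.
The layover ends at 12:21 PM − 105 min = 10:36 AM.
The taxi ride starts at 10:36 AM + 155 min = 1:11 PM.
The shuttle ends at 1:11 PM − 260 min = 8:51 AM.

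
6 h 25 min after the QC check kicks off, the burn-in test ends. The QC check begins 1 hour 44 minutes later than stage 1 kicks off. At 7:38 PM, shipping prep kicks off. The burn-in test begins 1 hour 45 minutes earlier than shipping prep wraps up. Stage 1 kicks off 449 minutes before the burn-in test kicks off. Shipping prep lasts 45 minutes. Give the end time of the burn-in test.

7:18 PM

Shipping prep ends at 7:38 PM + 45 min = 8:23 PM.
The burn-in test starts at 8:23 PM − 105 min = 6:38 PM.
Stage 1 starts at 6:38 PM − 449 min = 11:09 AM.
The QC check starts at 11:09 AM + 104 min = 12:53 PM.
The burn-in test ends at 12:53 PM + 385 min = 7:18 PM.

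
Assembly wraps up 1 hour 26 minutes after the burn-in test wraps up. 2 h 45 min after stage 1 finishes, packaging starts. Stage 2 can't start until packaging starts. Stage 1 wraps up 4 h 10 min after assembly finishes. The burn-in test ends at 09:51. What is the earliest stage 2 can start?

Assembly ends at 09:51 + 86 min = 11:17.
Stage 1 ends at 11:17 + 250 min = 15:27.
Packaging starts at 15:27 + 165 min = 18:12.
Stage 2 is bounded by packaging, so the earliest it can start is 18:12.

18:12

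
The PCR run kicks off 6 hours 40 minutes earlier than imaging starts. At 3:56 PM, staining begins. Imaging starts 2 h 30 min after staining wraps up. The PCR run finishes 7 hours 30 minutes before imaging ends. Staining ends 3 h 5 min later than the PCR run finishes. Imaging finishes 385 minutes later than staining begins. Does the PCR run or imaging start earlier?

the PCR run

Imaging ends at 3:56 PM + 385 min = 10:21 PM.
The PCR run ends at 10:21 PM − 450 min = 2:51 PM.
Staining ends at 2:51 PM + 185 min = 5:56 PM.
Imaging starts at 5:56 PM + 150 min = 8:26 PM.
The PCR run starts at 8:26 PM − 400 min = 1:46 PM.
The PCR run starts at 1:46 PM and imaging starts at 8:26 PM, so the PCR run is first.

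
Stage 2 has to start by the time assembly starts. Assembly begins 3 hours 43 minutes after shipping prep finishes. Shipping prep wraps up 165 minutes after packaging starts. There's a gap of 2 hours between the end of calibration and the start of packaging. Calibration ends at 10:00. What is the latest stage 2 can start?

18:28

Packaging starts at 10:00 + 120 min = 12:00.
Shipping prep ends at 12:00 + 165 min = 14:45.
Assembly starts at 14:45 + 223 min = 18:28.
Stage 2 is bounded by assembly, so the latest it can start is 18:28.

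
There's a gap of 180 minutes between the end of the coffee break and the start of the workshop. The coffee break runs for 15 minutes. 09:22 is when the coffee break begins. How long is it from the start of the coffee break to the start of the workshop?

3 hours 15 minutes

The coffee break ends at 09:22 + 15 min = 09:37.
The workshop starts at 09:37 + 180 min = 12:37.
From 09:22 to 12:37 is 3 hours 15 minutes.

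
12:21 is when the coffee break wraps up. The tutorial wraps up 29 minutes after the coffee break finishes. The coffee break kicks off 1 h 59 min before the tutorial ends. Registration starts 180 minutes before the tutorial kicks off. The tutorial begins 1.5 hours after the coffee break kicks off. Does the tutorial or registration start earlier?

The tutorial ends at 12:21 + 29 min = 12:50.
The coffee break starts at 12:50 − 119 min = 10:51.
The tutorial starts at 10:51 + 90 min = 12:21.
Registration starts at 12:21 − 180 min = 09:21.
The tutorial starts at 12:21 and registration starts at 09:21, so registration is first.

registration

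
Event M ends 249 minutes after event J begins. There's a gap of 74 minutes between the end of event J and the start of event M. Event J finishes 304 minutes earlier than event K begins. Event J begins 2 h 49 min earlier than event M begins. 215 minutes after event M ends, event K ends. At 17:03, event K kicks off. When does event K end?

Event J ends at 17:03 − 304 min = 11:59.
Event M starts at 11:59 + 74 min = 13:13.
Event J starts at 13:13 − 169 min = 10:24.
Event M ends at 10:24 + 249 min = 14:33.
Event K ends at 14:33 + 215 min = 18:08.

18:08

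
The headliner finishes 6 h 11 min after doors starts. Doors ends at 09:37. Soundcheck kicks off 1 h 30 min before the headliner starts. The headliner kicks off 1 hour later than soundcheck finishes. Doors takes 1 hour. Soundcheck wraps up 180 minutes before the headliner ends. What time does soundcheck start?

Doors starts at 09:37 − 60 min = 08:37.
The headliner ends at 08:37 + 371 min = 14:48.
Soundcheck ends at 14:48 − 180 min = 11:48.
The headliner starts at 11:48 + 60 min = 12:48.
Soundcheck starts at 12:48 − 90 min = 11:18.

11:18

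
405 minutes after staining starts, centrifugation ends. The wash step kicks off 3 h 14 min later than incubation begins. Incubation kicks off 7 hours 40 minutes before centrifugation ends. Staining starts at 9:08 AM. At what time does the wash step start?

Centrifugation ends at 9:08 AM + 405 min = 3:53 PM.
Incubation starts at 3:53 PM − 460 min = 8:13 AM.
The wash step starts at 8:13 AM + 194 min = 11:27 AM.

11:27 AM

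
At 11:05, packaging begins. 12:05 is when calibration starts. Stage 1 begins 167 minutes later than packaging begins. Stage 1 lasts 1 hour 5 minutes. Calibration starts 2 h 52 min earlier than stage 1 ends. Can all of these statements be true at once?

Yes

Stage 1 starts at 11:05 + 167 min = 13:52.
Stage 1 ends at 13:52 + 65 min = 14:57.
Calibration starts at 14:57 − 172 min = 12:05.
That matches the stated 12:05, so the schedule is consistent.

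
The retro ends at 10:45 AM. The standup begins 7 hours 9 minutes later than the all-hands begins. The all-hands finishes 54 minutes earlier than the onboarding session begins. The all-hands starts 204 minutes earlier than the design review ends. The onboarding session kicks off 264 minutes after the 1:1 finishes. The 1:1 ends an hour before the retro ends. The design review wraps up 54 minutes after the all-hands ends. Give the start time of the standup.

5:54 PM

The 1:1 ends at 10:45 AM − 60 min = 9:45 AM.
The onboarding session starts at 9:45 AM + 264 min = 2:09 PM.
The all-hands ends at 2:09 PM − 54 min = 1:15 PM.
The design review ends at 1:15 PM + 54 min = 2:09 PM.
The all-hands starts at 2:09 PM − 204 min = 10:45 AM.
The standup starts at 10:45 AM + 429 min = 5:54 PM.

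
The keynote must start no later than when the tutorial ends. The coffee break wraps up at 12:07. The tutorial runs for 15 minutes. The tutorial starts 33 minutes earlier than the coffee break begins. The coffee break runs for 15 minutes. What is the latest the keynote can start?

11:34

The coffee break starts at 12:07 − 15 min = 11:52.
The tutorial starts at 11:52 − 33 min = 11:19.
The tutorial ends at 11:19 + 15 min = 11:34.
The keynote is bounded by the tutorial, so the latest it can start is 11:34.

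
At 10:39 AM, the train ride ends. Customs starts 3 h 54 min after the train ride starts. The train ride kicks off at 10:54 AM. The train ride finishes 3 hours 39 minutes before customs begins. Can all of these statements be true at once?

Customs starts at 10:54 AM + 234 min = 2:48 PM.
The train ride ends at 2:48 PM − 219 min = 11:09 AM.
But the train ride is also said to end at 10:39 AM — a 30-minute conflict.

No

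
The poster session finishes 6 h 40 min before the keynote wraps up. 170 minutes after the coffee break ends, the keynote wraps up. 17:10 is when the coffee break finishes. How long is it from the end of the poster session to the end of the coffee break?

The keynote ends at 17:10 + 170 min = 20:00.
The poster session ends at 20:00 − 400 min = 13:20.
From 13:20 to 17:10 is 3 hours 50 minutes.

3 hours 50 minutes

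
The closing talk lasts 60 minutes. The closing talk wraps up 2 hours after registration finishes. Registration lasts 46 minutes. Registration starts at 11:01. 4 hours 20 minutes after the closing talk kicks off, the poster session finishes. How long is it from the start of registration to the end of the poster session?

366 minutes

Registration ends at 11:01 + 46 min = 11:47.
The closing talk ends at 11:47 + 120 min = 13:47.
The closing talk starts at 13:47 − 60 min = 12:47.
The poster session ends at 12:47 + 260 min = 17:07.
From 11:01 to 17:07 is 366 minutes.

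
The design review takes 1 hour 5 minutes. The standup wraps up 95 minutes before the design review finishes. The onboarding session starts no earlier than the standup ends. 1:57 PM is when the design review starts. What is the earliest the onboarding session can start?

The design review ends at 1:57 PM + 65 min = 3:02 PM.
The standup ends at 3:02 PM − 95 min = 1:27 PM.
The onboarding session is bounded by the standup, so the earliest it can start is 1:27 PM.

1:27 PM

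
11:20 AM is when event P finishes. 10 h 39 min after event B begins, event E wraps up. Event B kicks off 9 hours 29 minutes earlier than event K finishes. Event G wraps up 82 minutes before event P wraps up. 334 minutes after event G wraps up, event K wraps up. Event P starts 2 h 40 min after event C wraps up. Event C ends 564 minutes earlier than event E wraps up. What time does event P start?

9:58 AM

Event G ends at 11:20 AM − 82 min = 9:58 AM.
Event K ends at 9:58 AM + 334 min = 3:32 PM.
Event B starts at 3:32 PM − 569 min = 6:03 AM.
Event E ends at 6:03 AM + 639 min = 4:42 PM.
Event C ends at 4:42 PM − 564 min = 7:18 AM.
Event P starts at 7:18 AM + 160 min = 9:58 AM.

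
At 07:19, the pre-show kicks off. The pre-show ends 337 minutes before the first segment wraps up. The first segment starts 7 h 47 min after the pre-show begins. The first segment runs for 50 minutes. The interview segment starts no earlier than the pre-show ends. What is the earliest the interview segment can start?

10:19

The first segment starts at 07:19 + 467 min = 15:06.
The first segment ends at 15:06 + 50 min = 15:56.
The pre-show ends at 15:56 − 337 min = 10:19.
The interview segment is bounded by the pre-show, so the earliest it can start is 10:19.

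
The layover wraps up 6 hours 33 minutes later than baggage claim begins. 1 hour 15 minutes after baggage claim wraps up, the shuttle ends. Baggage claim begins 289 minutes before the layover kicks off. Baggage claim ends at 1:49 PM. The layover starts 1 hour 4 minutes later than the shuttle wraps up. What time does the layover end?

The shuttle ends at 1:49 PM + 75 min = 3:04 PM.
The layover starts at 3:04 PM + 64 min = 4:08 PM.
Baggage claim starts at 4:08 PM − 289 min = 11:19 AM.
The layover ends at 11:19 AM + 393 min = 5:52 PM.

5:52 PM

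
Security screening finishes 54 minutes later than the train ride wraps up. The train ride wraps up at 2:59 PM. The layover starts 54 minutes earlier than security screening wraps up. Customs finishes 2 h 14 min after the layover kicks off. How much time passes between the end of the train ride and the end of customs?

2 hours 14 minutes

Security screening ends at 2:59 PM + 54 min = 3:53 PM.
The layover starts at 3:53 PM − 54 min = 2:59 PM.
Customs ends at 2:59 PM + 134 min = 5:13 PM.
From 2:59 PM to 5:13 PM is 2 hours 14 minutes.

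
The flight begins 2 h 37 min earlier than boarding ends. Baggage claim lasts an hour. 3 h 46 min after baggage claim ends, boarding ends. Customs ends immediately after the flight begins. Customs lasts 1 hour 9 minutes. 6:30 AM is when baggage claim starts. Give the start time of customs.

7:30 AM

Baggage claim ends at 6:30 AM + 60 min = 7:30 AM.
Boarding ends at 7:30 AM + 226 min = 11:16 AM.
The flight starts at 11:16 AM − 157 min = 8:39 AM.
So customs ends at 8:39 AM.
Customs starts at 8:39 AM − 69 min = 7:30 AM.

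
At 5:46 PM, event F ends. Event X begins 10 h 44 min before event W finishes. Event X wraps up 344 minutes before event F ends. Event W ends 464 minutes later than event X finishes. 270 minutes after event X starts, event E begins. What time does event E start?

Event X ends at 5:46 PM − 344 min = 12:02 PM.
Event W ends at 12:02 PM + 464 min = 7:46 PM.
Event X starts at 7:46 PM − 644 min = 9:02 AM.
Event E starts at 9:02 AM + 270 min = 1:32 PM.

1:32 PM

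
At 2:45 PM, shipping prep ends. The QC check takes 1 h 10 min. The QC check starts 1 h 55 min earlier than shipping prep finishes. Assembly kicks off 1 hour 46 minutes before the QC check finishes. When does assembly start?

The QC check starts at 2:45 PM − 115 min = 12:50 PM.
The QC check ends at 12:50 PM + 70 min = 2:00 PM.
Assembly starts at 2:00 PM − 106 min = 12:14 PM.

12:14 PM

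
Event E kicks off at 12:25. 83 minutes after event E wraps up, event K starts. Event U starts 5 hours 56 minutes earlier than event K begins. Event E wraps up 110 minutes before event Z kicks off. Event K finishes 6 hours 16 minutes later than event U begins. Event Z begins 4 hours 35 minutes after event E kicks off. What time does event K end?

Event Z starts at 12:25 + 275 min = 17:00.
Event E ends at 17:00 − 110 min = 15:10.
Event K starts at 15:10 + 83 min = 16:33.
Event U starts at 16:33 − 356 min = 10:37.
Event K ends at 10:37 + 376 min = 16:53.

16:53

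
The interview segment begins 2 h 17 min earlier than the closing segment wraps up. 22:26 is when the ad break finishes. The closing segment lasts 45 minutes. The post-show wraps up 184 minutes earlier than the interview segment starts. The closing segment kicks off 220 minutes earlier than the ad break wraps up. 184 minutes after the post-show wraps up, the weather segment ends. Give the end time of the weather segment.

17:14

The closing segment starts at 22:26 − 220 min = 18:46.
The closing segment ends at 18:46 + 45 min = 19:31.
The interview segment starts at 19:31 − 137 min = 17:14.
The post-show ends at 17:14 − 184 min = 14:10.
The weather segment ends at 14:10 + 184 min = 17:14.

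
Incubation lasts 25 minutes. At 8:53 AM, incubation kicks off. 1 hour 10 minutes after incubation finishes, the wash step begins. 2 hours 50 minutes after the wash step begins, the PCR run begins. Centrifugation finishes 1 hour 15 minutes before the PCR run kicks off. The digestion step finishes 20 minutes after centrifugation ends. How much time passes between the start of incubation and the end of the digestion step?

3 h 30 min

Incubation ends at 8:53 AM + 25 min = 9:18 AM.
The wash step starts at 9:18 AM + 70 min = 10:28 AM.
The PCR run starts at 10:28 AM + 170 min = 1:18 PM.
Centrifugation ends at 1:18 PM − 75 min = 12:03 PM.
The digestion step ends at 12:03 PM + 20 min = 12:23 PM.
From 8:53 AM to 12:23 PM is 3 h 30 min.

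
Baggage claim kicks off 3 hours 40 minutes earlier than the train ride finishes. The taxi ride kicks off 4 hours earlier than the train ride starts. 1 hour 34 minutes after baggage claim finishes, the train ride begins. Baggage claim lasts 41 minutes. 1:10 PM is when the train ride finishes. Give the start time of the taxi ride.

Baggage claim starts at 1:10 PM − 220 min = 9:30 AM.
Baggage claim ends at 9:30 AM + 41 min = 10:11 AM.
The train ride starts at 10:11 AM + 94 min = 11:45 AM.
The taxi ride starts at 11:45 AM − 240 min = 7:45 AM.

7:45 AM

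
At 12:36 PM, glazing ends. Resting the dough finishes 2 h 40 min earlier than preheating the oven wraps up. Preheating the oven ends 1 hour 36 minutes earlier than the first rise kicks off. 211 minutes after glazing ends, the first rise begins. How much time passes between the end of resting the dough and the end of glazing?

The first rise starts at 12:36 PM + 211 min = 4:07 PM.
Preheating the oven ends at 4:07 PM − 96 min = 2:31 PM.
Resting the dough ends at 2:31 PM − 160 min = 11:51 AM.
From 11:51 AM to 12:36 PM is 45 minutes.

45 minutes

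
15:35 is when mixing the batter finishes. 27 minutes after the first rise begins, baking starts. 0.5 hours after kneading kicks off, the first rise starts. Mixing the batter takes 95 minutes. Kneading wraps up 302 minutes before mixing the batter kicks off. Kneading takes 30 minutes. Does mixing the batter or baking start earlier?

Mixing the batter starts at 15:35 − 95 min = 14:00.
Kneading ends at 14:00 − 302 min = 08:58.
Kneading starts at 08:58 − 30 min = 08:28.
The first rise starts at 08:28 + 30 min = 08:58.
Baking starts at 08:58 + 27 min = 09:25.
Mixing the batter starts at 14:00 and baking starts at 09:25, so baking is first.

baking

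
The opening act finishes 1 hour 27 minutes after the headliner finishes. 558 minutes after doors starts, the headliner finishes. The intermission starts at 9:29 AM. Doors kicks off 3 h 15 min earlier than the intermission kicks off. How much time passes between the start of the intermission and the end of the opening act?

Doors starts at 9:29 AM − 195 min = 6:14 AM.
The headliner ends at 6:14 AM + 558 min = 3:32 PM.
The opening act ends at 3:32 PM + 87 min = 4:59 PM.
From 9:29 AM to 4:59 PM is 7 h 30 min.

7 h 30 min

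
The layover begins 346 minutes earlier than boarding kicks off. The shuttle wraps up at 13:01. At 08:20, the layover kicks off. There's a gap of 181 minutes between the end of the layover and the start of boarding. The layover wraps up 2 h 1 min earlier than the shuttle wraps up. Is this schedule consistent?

No

The layover ends at 13:01 − 121 min = 11:00.
Boarding starts at 11:00 + 181 min = 14:01.
The layover starts at 14:01 − 346 min = 08:15.
But the layover is also said to start at 08:20 — a 5-minute conflict.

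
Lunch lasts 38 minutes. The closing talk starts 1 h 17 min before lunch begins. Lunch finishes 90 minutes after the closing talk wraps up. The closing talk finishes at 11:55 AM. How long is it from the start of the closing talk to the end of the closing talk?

Lunch ends at 11:55 AM + 90 min = 1:25 PM.
Lunch starts at 1:25 PM − 38 min = 12:47 PM.
The closing talk starts at 12:47 PM − 77 min = 11:30 AM.
From 11:30 AM to 11:55 AM is 25 minutes.

25 minutes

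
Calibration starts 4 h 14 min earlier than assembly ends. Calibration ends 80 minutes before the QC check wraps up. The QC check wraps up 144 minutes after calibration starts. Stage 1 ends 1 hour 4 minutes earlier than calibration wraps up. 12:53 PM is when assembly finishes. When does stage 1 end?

Calibration starts at 12:53 PM − 254 min = 8:39 AM.
The QC check ends at 8:39 AM + 144 min = 11:03 AM.
Calibration ends at 11:03 AM − 80 min = 9:43 AM.
Stage 1 ends at 9:43 AM − 64 min = 8:39 AM.

8:39 AM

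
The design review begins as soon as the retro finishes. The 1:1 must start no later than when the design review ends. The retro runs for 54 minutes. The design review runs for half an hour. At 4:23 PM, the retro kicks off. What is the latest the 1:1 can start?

5:47 PM

The retro ends at 4:23 PM + 54 min = 5:17 PM.
So the design review starts at 5:17 PM.
The design review ends at 5:17 PM + 30 min = 5:47 PM.
The 1:1 is bounded by the design review, so the latest it can start is 5:47 PM.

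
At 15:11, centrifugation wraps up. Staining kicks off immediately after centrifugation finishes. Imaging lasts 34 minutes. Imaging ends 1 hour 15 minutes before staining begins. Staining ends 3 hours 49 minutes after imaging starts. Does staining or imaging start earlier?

Staining starts at 15:11.
Imaging ends at 15:11 − 75 min = 13:56.
Imaging starts at 13:56 − 34 min = 13:22.
Staining starts at 15:11 and imaging starts at 13:22, so imaging is first.

imaging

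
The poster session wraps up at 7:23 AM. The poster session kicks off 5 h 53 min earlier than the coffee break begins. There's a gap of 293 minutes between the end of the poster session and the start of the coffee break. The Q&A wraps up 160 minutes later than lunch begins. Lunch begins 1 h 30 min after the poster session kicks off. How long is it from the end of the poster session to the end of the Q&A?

3 h 10 min

The coffee break starts at 7:23 AM + 293 min = 12:16 PM.
The poster session starts at 12:16 PM − 353 min = 6:23 AM.
Lunch starts at 6:23 AM + 90 min = 7:53 AM.
The Q&A ends at 7:53 AM + 160 min = 10:33 AM.
From 7:23 AM to 10:33 AM is 3 h 10 min.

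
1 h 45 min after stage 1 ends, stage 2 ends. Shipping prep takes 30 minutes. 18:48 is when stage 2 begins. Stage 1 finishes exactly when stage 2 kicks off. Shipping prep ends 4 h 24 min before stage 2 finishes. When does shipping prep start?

15:39

Stage 1 ends at 18:48.
Stage 2 ends at 18:48 + 105 min = 20:33.
Shipping prep ends at 20:33 − 264 min = 16:09.
Shipping prep starts at 16:09 − 30 min = 15:39.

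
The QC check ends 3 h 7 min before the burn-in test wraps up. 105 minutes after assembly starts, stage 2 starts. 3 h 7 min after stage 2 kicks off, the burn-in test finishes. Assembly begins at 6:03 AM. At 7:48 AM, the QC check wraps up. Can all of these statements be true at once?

Stage 2 starts at 6:03 AM + 105 min = 7:48 AM.
The burn-in test ends at 7:48 AM + 187 min = 10:55 AM.
The QC check ends at 10:55 AM − 187 min = 7:48 AM.
That matches the stated 7:48 AM, so the schedule is consistent.

Yes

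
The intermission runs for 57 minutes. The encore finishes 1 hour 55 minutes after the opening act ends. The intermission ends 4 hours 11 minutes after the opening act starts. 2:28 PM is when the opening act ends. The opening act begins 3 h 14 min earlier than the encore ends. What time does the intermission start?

4:23 PM

The encore ends at 2:28 PM + 115 min = 4:23 PM.
The opening act starts at 4:23 PM − 194 min = 1:09 PM.
The intermission ends at 1:09 PM + 251 min = 5:20 PM.
The intermission starts at 5:20 PM − 57 min = 4:23 PM.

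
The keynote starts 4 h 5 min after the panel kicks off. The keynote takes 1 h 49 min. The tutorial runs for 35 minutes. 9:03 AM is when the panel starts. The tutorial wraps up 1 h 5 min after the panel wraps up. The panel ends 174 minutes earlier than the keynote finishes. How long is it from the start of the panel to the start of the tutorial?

3 hours 30 minutes

The keynote starts at 9:03 AM + 245 min = 1:08 PM.
The keynote ends at 1:08 PM + 109 min = 2:57 PM.
The panel ends at 2:57 PM − 174 min = 12:03 PM.
The tutorial ends at 12:03 PM + 65 min = 1:08 PM.
The tutorial starts at 1:08 PM − 35 min = 12:33 PM.
From 9:03 AM to 12:33 PM is 3 hours 30 minutes.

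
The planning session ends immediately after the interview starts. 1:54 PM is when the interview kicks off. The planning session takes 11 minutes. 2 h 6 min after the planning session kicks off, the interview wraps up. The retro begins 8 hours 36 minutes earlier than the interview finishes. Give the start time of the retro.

7:13 AM

The planning session ends at 1:54 PM.
The planning session starts at 1:54 PM − 11 min = 1:43 PM.
The interview ends at 1:43 PM + 126 min = 3:49 PM.
The retro starts at 3:49 PM − 516 min = 7:13 AM.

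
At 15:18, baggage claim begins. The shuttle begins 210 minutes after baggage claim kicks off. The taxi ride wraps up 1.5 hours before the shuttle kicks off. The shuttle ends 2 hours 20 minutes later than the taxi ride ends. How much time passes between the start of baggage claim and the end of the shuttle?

260 minutes

The shuttle starts at 15:18 + 210 min = 18:48.
The taxi ride ends at 18:48 − 90 min = 17:18.
The shuttle ends at 17:18 + 140 min = 19:38.
From 15:18 to 19:38 is 260 minutes.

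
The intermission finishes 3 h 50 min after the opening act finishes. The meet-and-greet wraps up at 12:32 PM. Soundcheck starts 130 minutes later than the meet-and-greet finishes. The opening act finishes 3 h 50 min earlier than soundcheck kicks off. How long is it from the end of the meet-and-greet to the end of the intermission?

Soundcheck starts at 12:32 PM + 130 min = 2:42 PM.
The opening act ends at 2:42 PM − 230 min = 10:52 AM.
The intermission ends at 10:52 AM + 230 min = 2:42 PM.
From 12:32 PM to 2:42 PM is 2 hours 10 minutes.

2 hours 10 minutes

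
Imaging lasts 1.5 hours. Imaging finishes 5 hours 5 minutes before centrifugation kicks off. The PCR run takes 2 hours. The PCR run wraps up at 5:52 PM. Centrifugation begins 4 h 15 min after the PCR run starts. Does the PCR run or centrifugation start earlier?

The PCR run starts at 5:52 PM − 120 min = 3:52 PM.
Centrifugation starts at 3:52 PM + 255 min = 8:07 PM.
The PCR run starts at 3:52 PM and centrifugation starts at 8:07 PM, so the PCR run is first.

the PCR run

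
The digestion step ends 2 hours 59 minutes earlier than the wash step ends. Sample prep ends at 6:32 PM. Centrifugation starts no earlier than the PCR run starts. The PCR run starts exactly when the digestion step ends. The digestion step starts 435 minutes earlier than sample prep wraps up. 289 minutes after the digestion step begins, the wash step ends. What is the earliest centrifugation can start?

The digestion step starts at 6:32 PM − 435 min = 11:17 AM.
The wash step ends at 11:17 AM + 289 min = 4:06 PM.
The digestion step ends at 4:06 PM − 179 min = 1:07 PM.
So the PCR run starts at 1:07 PM.
Centrifugation is bounded by the PCR run, so the earliest it can start is 1:07 PM.

1:07 PM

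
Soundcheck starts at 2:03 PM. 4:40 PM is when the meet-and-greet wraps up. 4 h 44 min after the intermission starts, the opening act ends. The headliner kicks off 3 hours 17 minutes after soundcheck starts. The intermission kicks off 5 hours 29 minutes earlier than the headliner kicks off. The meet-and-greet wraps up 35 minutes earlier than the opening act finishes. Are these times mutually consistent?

No

The headliner starts at 2:03 PM + 197 min = 5:20 PM.
The intermission starts at 5:20 PM − 329 min = 11:51 AM.
The opening act ends at 11:51 AM + 284 min = 4:35 PM.
The meet-and-greet ends at 4:35 PM − 35 min = 4:00 PM.
But the meet-and-greet is also said to end at 4:40 PM — a 40-minute conflict.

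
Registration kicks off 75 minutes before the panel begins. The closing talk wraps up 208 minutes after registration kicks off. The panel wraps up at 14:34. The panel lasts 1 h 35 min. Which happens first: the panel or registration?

The panel starts at 14:34 − 95 min = 12:59.
Registration starts at 12:59 − 75 min = 11:44.
The panel starts at 12:59 and registration starts at 11:44, so registration is first.

registration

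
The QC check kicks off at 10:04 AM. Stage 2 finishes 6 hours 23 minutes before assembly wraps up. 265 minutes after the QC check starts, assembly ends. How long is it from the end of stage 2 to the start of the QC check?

1 hour 58 minutes

Assembly ends at 10:04 AM + 265 min = 2:29 PM.
Stage 2 ends at 2:29 PM − 383 min = 8:06 AM.
From 8:06 AM to 10:04 AM is 1 hour 58 minutes.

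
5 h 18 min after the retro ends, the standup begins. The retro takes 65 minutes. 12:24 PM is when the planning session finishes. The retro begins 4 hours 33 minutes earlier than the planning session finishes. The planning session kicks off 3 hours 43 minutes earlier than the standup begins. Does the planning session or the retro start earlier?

The retro starts at 12:24 PM − 273 min = 7:51 AM.
The retro ends at 7:51 AM + 65 min = 8:56 AM.
The standup starts at 8:56 AM + 318 min = 2:14 PM.
The planning session starts at 2:14 PM − 223 min = 10:31 AM.
The planning session starts at 10:31 AM and the retro starts at 7:51 AM, so the retro is first.

the retro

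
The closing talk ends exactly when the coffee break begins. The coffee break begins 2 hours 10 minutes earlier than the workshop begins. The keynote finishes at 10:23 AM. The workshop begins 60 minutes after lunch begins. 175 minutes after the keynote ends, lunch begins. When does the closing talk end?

12:08 PM

Lunch starts at 10:23 AM + 175 min = 1:18 PM.
The workshop starts at 1:18 PM + 60 min = 2:18 PM.
The coffee break starts at 2:18 PM − 130 min = 12:08 PM.
So the closing talk ends at 12:08 PM.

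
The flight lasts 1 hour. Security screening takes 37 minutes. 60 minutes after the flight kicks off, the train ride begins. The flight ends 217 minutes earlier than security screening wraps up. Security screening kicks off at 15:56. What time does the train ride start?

12:56

Security screening ends at 15:56 + 37 min = 16:33.
The flight ends at 16:33 − 217 min = 12:56.
The flight starts at 12:56 − 60 min = 11:56.
The train ride starts at 11:56 + 60 min = 12:56.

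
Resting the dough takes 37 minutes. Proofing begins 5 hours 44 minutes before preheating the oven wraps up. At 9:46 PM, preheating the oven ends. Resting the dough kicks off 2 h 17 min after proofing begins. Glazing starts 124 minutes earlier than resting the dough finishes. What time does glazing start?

Proofing starts at 9:46 PM − 344 min = 4:02 PM.
Resting the dough starts at 4:02 PM + 137 min = 6:19 PM.
Resting the dough ends at 6:19 PM + 37 min = 6:56 PM.
Glazing starts at 6:56 PM − 124 min = 4:52 PM.

4:52 PM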